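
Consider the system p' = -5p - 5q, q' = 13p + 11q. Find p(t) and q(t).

p(t) = -2c_1e^(3t)sin(t) - c_1e^(3t)cos(t) - c_2e^(3t)sin(t) + 2c_2e^(3t)cos(t), q(t) = 3c_1e^(3t)sin(t) + 2c_1e^(3t)cos(t) + 2c_2e^(3t)sin(t) - 3c_2e^(3t)cos(t)

Coefficient matrix A = [[-5, -5], [13, 11]].
Characteristic polynomial det(A - λI) = λ^2 - 6λ + 10 = 0.
Eigenvalues λ = 3 ± i (complex conjugate pair).
For λ=3+i: an eigenvector is (-1,2) - i(-2,3) = (-1 + 2i, 2 - 3i).
A real fundamental pair from Re and Im of e^((3+i)t)v: X_1 = e^(3t)(cos(t)·(-1,2) + sin(t)·(-2,3)), X_2 = e^(3t)(sin(t)·(-1,2) - cos(t)·(-2,3)).
General solution: c_1X_1 + c_2X_2.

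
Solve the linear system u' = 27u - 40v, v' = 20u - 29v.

u(t) = c_1e^(-t)sin(4t) + 3c_1e^(-t)cos(4t) + 3c_2e^(-t)sin(4t) - c_2e^(-t)cos(4t), v(t) = c_1e^(-t)sin(4t) + 2c_1e^(-t)cos(4t) + 2c_2e^(-t)sin(4t) - c_2e^(-t)cos(4t)

Coefficient matrix A = [[27, -40], [20, -29]].
Characteristic polynomial det(A - λI) = λ^2 + 2λ + 17 = 0.
Eigenvalues λ = -1 ± 4i (complex conjugate pair).
For λ=-1+4i: an eigenvector is (3,2) - i(1,1) = (3 - i, 2 - i).
A real fundamental pair from Re and Im of e^((-1+4i)t)v: X_1 = e^(-t)(cos(4t)·(3,2) + sin(4t)·(1,1)), X_2 = e^(-t)(sin(4t)·(3,2) - cos(4t)·(1,1)).
General solution: c_1X_1 + c_2X_2.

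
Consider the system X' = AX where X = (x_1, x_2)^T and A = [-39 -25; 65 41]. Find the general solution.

x_1(t) = -2c_1e^(t)sin(5t) - c_1e^(t)cos(5t) - c_2e^(t)sin(5t) + 2c_2e^(t)cos(5t), x_2(t) = 3c_1e^(t)sin(5t) + 2c_1e^(t)cos(5t) + 2c_2e^(t)sin(5t) - 3c_2e^(t)cos(5t)

Coefficient matrix A = [[-39, -25], [65, 41]].
Characteristic polynomial det(A - λI) = λ^2 - 2λ + 26 = 0.
Eigenvalues λ = 1 ± 5i (complex conjugate pair).
For λ=1+5i: an eigenvector is (-1,2) - i(-2,3) = (-1 + 2i, 2 - 3i).
A real fundamental pair from Re and Im of e^((1+5i)t)v: X_1 = e^(t)(cos(5t)·(-1,2) + sin(5t)·(-2,3)), X_2 = e^(t)(sin(5t)·(-1,2) - cos(5t)·(-2,3)).
General solution: c_1X_1 + c_2X_2.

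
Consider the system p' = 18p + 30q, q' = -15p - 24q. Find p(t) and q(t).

Coefficient matrix A = [[18, 30], [-15, -24]].
Characteristic polynomial det(A - λI) = λ^2 + 6λ + 18 = 0.
Eigenvalues λ = -3 ± 3i (complex conjugate pair).
For λ=-3+3i: an eigenvector is (-1,1) - i(3,-2) = (-1 - 3i, 1 + 2i).
A real fundamental pair from Re and Im of e^((-3+3i)t)v: X_1 = e^(-3t)(cos(3t)·(-1,1) + sin(3t)·(3,-2)), X_2 = e^(-3t)(sin(3t)·(-1,1) - cos(3t)·(3,-2)).
General solution: C_1X_1 + C_2X_2.

p(t) = 3C_1e^(-3t)sin(3t) - C_1e^(-3t)cos(3t) - C_2e^(-3t)sin(3t) - 3C_2e^(-3t)cos(3t), q(t) = -2C_1e^(-3t)sin(3t) + C_1e^(-3t)cos(3t) + C_2e^(-3t)sin(3t) + 2C_2e^(-3t)cos(3t)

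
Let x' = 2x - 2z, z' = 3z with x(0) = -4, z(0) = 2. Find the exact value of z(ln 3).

A = [[2,-2],[0,3]]; eigenvalues λ = 3, 2.
Eigenvectors: (2,-1) for λ=3, (1,0) for λ=2.
From the initial condition, c_1 = -2, c_2 = 0.
z(ln 3) = (-2)(3^3)(-1) + (0)(3^2)(0) = 54.

54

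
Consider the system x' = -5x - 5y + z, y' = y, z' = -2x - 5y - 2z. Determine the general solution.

Coefficient matrix A = [[-5, -5, 1], [0, 1, 0], [-2, -5, -2]].
det(A - λI) = 0 gives eigenvalues λ = -3, 1, -4.
For λ=-3: eigenvector (-1,0,-2).
For λ=1: eigenvector (-1,1,-1).
For λ=-4: eigenvector (1,0,1).
General solution: C_1e^(-3t)(-1,0,-2) + C_2e^(t)(-1,1,-1) + C_3e^(-4t)(1,0,1).

x(t) = -C_1e^(-3t) - C_2e^(t) + C_3e^(-4t), y(t) = C_2e^(t), z(t) = -2C_1e^(-3t) - C_2e^(t) + C_3e^(-4t)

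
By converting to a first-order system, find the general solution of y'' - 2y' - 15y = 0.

y(t) = c_1e^(5t) + c_2e^(-3t)

Let x_1 = y, x_2 = y'. Then x_1' = x_2 and x_2' = 15x_1 + 2x_2.
A = [[0,1],[15,2]]; det(A-λI) = λ^2 - 2λ - 15.
Eigenvalues λ = 5, -3 with eigenvectors (1,5), (1,-3).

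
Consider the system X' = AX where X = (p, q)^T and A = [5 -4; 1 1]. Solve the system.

Coefficient matrix A = [[5, -4], [1, 1]].
Characteristic polynomial det(A - λI) = λ^2 - 6λ + 9 = 0.
Single eigenvalue λ = 3 with algebraic multiplicity 2.
Eigenvector v = (2,1); generalized eigenvector w with (A-λI)w=v is (-1,-1).
General solution: e^(3t)[c_1·v + c_2·(t·v + w)].

p(t) = 2c_1e^(3t) + 2c_2te^(3t) - c_2e^(3t), q(t) = c_1e^(3t) + c_2te^(3t) - c_2e^(3t)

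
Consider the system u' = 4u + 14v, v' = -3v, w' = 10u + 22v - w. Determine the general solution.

Coefficient matrix A = [[4, 14, 0], [0, -3, 0], [10, 22, -1]].
det(A - λI) = 0 gives eigenvalues λ = 4, -3, -1.
For λ=4: eigenvector (1,0,2).
For λ=-3: eigenvector (-2,1,-1).
For λ=-1: eigenvector (0,0,1).
General solution: c_1e^(4t)(1,0,2) + c_2e^(-3t)(-2,1,-1) + c_3e^(-t)(0,0,1).

u(t) = c_1e^(4t) - 2c_2e^(-3t), v(t) = c_2e^(-3t), w(t) = 2c_1e^(4t) - c_2e^(-3t) + c_3e^(-t)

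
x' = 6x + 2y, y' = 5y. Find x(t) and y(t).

Coefficient matrix A = [[6, 2], [0, 5]].
Characteristic polynomial det(A - λI) = λ^2 - 11λ + 30 = 0.
Eigenvalues λ = 5, 6.
For λ=5: (A-λI) row 1 is [1, 2], so an eigenvector is (-2, 1).
For λ=6: (A-λI) row 1 is [0, 2], so an eigenvector is (1, 0).
General solution: C_1e^(5t)(-2,1) + C_2e^(6t)(1,0).

x(t) = -2C_1e^(5t) + C_2e^(6t), y(t) = C_1e^(5t)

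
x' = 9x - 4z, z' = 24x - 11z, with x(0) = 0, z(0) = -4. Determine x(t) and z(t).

x(t) = 4e^(t) - 4e^(-3t), z(t) = 8e^(t) - 12e^(-3t)

Coefficient matrix A = [[9, -4], [24, -11]].
Characteristic polynomial det(A - λI) = λ^2 + 2λ - 3 = 0.
Eigenvalues λ = -3, 1.
For λ=-3: (A-λI) row 1 is [12, -4], so an eigenvector is (1, 3).
For λ=1: (A-λI) row 1 is [8, -4], so an eigenvector is (-1, -2).
General solution: C_1e^(-3t)(1,3) + C_2e^(t)(-1,-2).
Applying x(0)=0, z(0)=-4 gives C_1=-4, C_2=-4.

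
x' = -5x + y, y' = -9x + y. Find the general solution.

x(t) = c_1e^(-2t) + c_2te^(-2t), y(t) = 3c_1e^(-2t) + 3c_2te^(-2t) + c_2e^(-2t)

Coefficient matrix A = [[-5, 1], [-9, 1]].
Characteristic polynomial det(A - λI) = λ^2 + 4λ + 4 = 0.
Single eigenvalue λ = -2 with algebraic multiplicity 2.
Eigenvector v = (1,3); generalized eigenvector w with (A-λI)w=v is (0,1).
General solution: e^(-2t)[c_1·v + c_2·(t·v + w)].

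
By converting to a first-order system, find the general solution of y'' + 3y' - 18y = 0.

y(t) = c_1e^(-6t) + c_2e^(3t)

Let x_1 = y, x_2 = y'. Then x_1' = x_2 and x_2' = 18x_1 - 3x_2.
A = [[0,1],[18,-3]]; det(A-λI) = λ^2 + 3λ - 18.
Eigenvalues λ = -6, 3 with eigenvectors (1,-6), (1,3).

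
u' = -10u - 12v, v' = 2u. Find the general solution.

Coefficient matrix A = [[-10, -12], [2, 0]].
Characteristic polynomial det(A - λI) = λ^2 + 10λ + 24 = 0.
Eigenvalues λ = -6, -4.
For λ=-6: (A-λI) row 1 is [-4, -12], so an eigenvector is (3, -1).
For λ=-4: (A-λI) row 1 is [-6, -12], so an eigenvector is (-2, 1).
General solution: C_1e^(-6t)(3,-1) + C_2e^(-4t)(-2,1).

u(t) = 3C_1e^(-6t) - 2C_2e^(-4t), v(t) = -C_1e^(-6t) + C_2e^(-4t)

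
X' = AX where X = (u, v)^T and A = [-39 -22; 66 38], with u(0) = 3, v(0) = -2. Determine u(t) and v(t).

u(t) = -5e^(5t) + 8e^(-6t), v(t) = 10e^(5t) - 12e^(-6t)

Coefficient matrix A = [[-39, -22], [66, 38]].
Characteristic polynomial det(A - λI) = λ^2 + λ - 30 = 0.
Eigenvalues λ = -6, 5.
For λ=-6: (A-λI) row 1 is [-33, -22], so an eigenvector is (-2, 3).
For λ=5: (A-λI) row 1 is [-44, -22], so an eigenvector is (1, -2).
General solution: c_1e^(-6t)(-2,3) + c_2e^(5t)(1,-2).
Applying u(0)=3, v(0)=-2 gives c_1=-4, c_2=-5.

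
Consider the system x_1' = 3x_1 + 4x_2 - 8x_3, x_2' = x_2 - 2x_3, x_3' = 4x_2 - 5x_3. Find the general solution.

Coefficient matrix A = [[3, 4, -8], [0, 1, -2], [0, 4, -5]].
det(A - λI) = 0 gives eigenvalues λ = -1, -3, 3.
For λ=-1: eigenvector (-1,-1,-1).
For λ=-3: eigenvector (2,1,2).
For λ=3: eigenvector (1,0,0).
General solution: C_1e^(-t)(-1,-1,-1) + C_2e^(-3t)(2,1,2) + C_3e^(3t)(1,0,0).

x_1(t) = -C_1e^(-t) + 2C_2e^(-3t) + C_3e^(3t), x_2(t) = -C_1e^(-t) + C_2e^(-3t), x_3(t) = -C_1e^(-t) + 2C_2e^(-3t)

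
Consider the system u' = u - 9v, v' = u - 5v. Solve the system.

Coefficient matrix A = [[1, -9], [1, -5]].
Characteristic polynomial det(A - λI) = λ^2 + 4λ + 4 = 0.
Single eigenvalue λ = -2 with algebraic multiplicity 2.
Eigenvector v = (-3,-1); generalized eigenvector w with (A-λI)w=v is (2,1).
General solution: e^(-2t)[c_1·v + c_2·(t·v + w)].

u(t) = -3c_1e^(-2t) - 3c_2te^(-2t) + 2c_2e^(-2t), v(t) = -c_1e^(-2t) - c_2te^(-2t) + c_2e^(-2t)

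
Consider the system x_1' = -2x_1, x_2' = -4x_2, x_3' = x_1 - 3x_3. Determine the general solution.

x_1(t) = c_1e^(-2t), x_2(t) = c_3e^(-4t), x_3(t) = c_1e^(-2t) + c_2e^(-3t)

Coefficient matrix A = [[-2, 0, 0], [0, -4, 0], [1, 0, -3]].
det(A - λI) = 0 gives eigenvalues λ = -2, -3, -4.
For λ=-2: eigenvector (1,0,1).
For λ=-3: eigenvector (0,0,1).
For λ=-4: eigenvector (0,1,0).
General solution: c_1e^(-2t)(1,0,1) + c_2e^(-3t)(0,0,1) + c_3e^(-4t)(0,1,0).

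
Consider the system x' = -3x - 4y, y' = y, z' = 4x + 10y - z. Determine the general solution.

Coefficient matrix A = [[-3, -4, 0], [0, 1, 0], [4, 10, -1]].
det(A - λI) = 0 gives eigenvalues λ = -3, -1, 1.
For λ=-3: eigenvector (1,0,-2).
For λ=-1: eigenvector (0,0,1).
For λ=1: eigenvector (-1,1,3).
General solution: K_1e^(-3t)(1,0,-2) + K_2e^(-t)(0,0,1) + K_3e^(t)(-1,1,3).

x(t) = K_1e^(-3t) - K_3e^(t), y(t) = K_3e^(t), z(t) = -2K_1e^(-3t) + K_2e^(-t) + 3K_3e^(t)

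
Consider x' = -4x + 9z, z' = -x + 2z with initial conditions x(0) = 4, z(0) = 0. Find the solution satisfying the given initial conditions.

x(t) = -12te^(-t) + 4e^(-t), z(t) = -4te^(-t)

Coefficient matrix A = [[-4, 9], [-1, 2]].
Characteristic polynomial det(A - λI) = λ^2 + 2λ + 1 = 0.
Single eigenvalue λ = -1 with algebraic multiplicity 2.
Eigenvector v = (3,1); generalized eigenvector w with (A-λI)w=v is (-1,0).
General solution: e^(-t)[c_1·v + c_2·(t·v + w)].
Applying x(0)=4, z(0)=0 gives c_1=0, c_2=-4.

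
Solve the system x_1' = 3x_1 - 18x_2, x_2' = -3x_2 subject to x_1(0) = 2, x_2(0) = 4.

x_1(t) = -10e^(3t) + 12e^(-3t), x_2(t) = 4e^(-3t)

Coefficient matrix A = [[3, -18], [0, -3]].
Characteristic polynomial det(A - λI) = λ^2 - 9 = 0.
Eigenvalues λ = 3, -3.
For λ=3: (A-λI) row 1 is [0, -18], so an eigenvector is (1, 0).
For λ=-3: (A-λI) row 1 is [6, -18], so an eigenvector is (3, 1).
General solution: c_1e^(3t)(1,0) + c_2e^(-3t)(3,1).
Applying x_1(0)=2, x_2(0)=4 gives c_1=-10, c_2=4.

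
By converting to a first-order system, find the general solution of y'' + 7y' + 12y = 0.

y(t) = K_1e^(-3t) + K_2e^(-4t)

Let x_1 = y, x_2 = y'. Then x_1' = x_2 and x_2' = -12x_1 - 7x_2.
A = [[0,1],[-12,-7]]; det(A-λI) = λ^2 + 7λ + 12.
Eigenvalues λ = -3, -4 with eigenvectors (1,-3), (1,-4).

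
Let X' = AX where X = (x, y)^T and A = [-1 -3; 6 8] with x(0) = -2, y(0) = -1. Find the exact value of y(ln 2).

-172

A = [[-1,-3],[6,8]]; eigenvalues λ = 5, 2.
Eigenvectors: (-1,2) for λ=5, (-1,1) for λ=2.
From the initial condition, c_1 = -3, c_2 = 5.
y(ln 2) = (-3)(2^5)(2) + (5)(2^2)(1) = -172.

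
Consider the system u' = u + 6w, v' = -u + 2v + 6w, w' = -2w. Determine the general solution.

Coefficient matrix A = [[1, 0, 6], [-1, 2, 6], [0, 0, -2]].
det(A - λI) = 0 gives eigenvalues λ = 1, 2, -2.
For λ=1: eigenvector (1,1,0).
For λ=2: eigenvector (0,1,0).
For λ=-2: eigenvector (-2,-2,1).
General solution: C_1e^(t)(1,1,0) + C_2e^(2t)(0,1,0) + C_3e^(-2t)(-2,-2,1).

u(t) = C_1e^(t) - 2C_3e^(-2t), v(t) = C_1e^(t) + C_2e^(2t) - 2C_3e^(-2t), w(t) = C_3e^(-2t)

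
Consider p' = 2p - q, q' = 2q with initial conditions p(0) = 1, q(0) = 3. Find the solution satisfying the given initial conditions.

p(t) = -3te^(2t) + e^(2t), q(t) = 3e^(2t)

Coefficient matrix A = [[2, -1], [0, 2]].
Characteristic polynomial det(A - λI) = λ^2 - 4λ + 4 = 0.
Single eigenvalue λ = 2 with algebraic multiplicity 2.
Eigenvector v = (-1,0); generalized eigenvector w with (A-λI)w=v is (2,1).
General solution: e^(2t)[K_1·v + K_2·(t·v + w)].
Applying p(0)=1, q(0)=3 gives K_1=5, K_2=3.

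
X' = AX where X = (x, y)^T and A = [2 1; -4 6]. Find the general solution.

x(t) = K_1e^(4t) + K_2te^(4t) - K_2e^(4t), y(t) = 2K_1e^(4t) + 2K_2te^(4t) - K_2e^(4t)

Coefficient matrix A = [[2, 1], [-4, 6]].
Characteristic polynomial det(A - λI) = λ^2 - 8λ + 16 = 0.
Single eigenvalue λ = 4 with algebraic multiplicity 2.
Eigenvector v = (1,2); generalized eigenvector w with (A-λI)w=v is (-1,-1).
General solution: e^(4t)[K_1·v + K_2·(t·v + w)].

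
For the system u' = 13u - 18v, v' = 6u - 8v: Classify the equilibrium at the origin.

unstable node

A = [[13,-18],[6,-8]]; det(A-λI) = λ^2 - 5λ + 4.
λ = 4, 1: both positive.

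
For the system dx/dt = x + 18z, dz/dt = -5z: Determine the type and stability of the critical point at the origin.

A = [[1,18],[0,-5]]; det(A-λI) = λ^2 + 4λ - 5.
λ = -5, 1: opposite signs.

saddle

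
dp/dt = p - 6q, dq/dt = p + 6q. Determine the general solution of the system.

p(t) = -3C_1e^(3t) - 2C_2e^(4t), q(t) = C_1e^(3t) + C_2e^(4t)

Coefficient matrix A = [[1, -6], [1, 6]].
Characteristic polynomial det(A - λI) = λ^2 - 7λ + 12 = 0.
Eigenvalues λ = 3, 4.
For λ=3: (A-λI) row 1 is [-2, -6], so an eigenvector is (-3, 1).
For λ=4: (A-λI) row 1 is [-3, -6], so an eigenvector is (-2, 1).
General solution: C_1e^(3t)(-3,1) + C_2e^(4t)(-2,1).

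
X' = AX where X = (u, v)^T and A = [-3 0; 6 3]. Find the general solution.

Coefficient matrix A = [[-3, 0], [6, 3]].
Characteristic polynomial det(A - λI) = λ^2 - 9 = 0.
Eigenvalues λ = 3, -3.
For λ=3: (A-λI) row 1 is [-6, 0], so an eigenvector is (0, 1).
For λ=-3: (A-λI) row 2 is [6, 6], so an eigenvector is (-1, 1).
General solution: c_1e^(3t)(0,1) + c_2e^(-3t)(-1,1).

u(t) = -c_2e^(-3t), v(t) = c_1e^(3t) + c_2e^(-3t)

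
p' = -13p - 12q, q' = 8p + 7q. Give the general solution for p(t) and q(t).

p(t) = 3K_1e^(-5t) - K_2e^(-t), q(t) = -2K_1e^(-5t) + K_2e^(-t)

Coefficient matrix A = [[-13, -12], [8, 7]].
Characteristic polynomial det(A - λI) = λ^2 + 6λ + 5 = 0.
Eigenvalues λ = -5, -1.
For λ=-5: (A-λI) row 1 is [-8, -12], so an eigenvector is (3, -2).
For λ=-1: (A-λI) row 1 is [-12, -12], so an eigenvector is (-1, 1).
General solution: K_1e^(-5t)(3,-2) + K_2e^(-t)(-1,1).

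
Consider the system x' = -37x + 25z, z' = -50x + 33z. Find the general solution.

Coefficient matrix A = [[-37, 25], [-50, 33]].
Characteristic polynomial det(A - λI) = λ^2 + 4λ + 29 = 0.
Eigenvalues λ = -2 ± 5i (complex conjugate pair).
For λ=-2+5i: an eigenvector is (-1,-1) - i(2,3) = (-1 - 2i, -1 - 3i).
A real fundamental pair from Re and Im of e^((-2+5i)t)v: X_1 = e^(-2t)(cos(5t)·(-1,-1) + sin(5t)·(2,3)), X_2 = e^(-2t)(sin(5t)·(-1,-1) - cos(5t)·(2,3)).
General solution: C_1X_1 + C_2X_2.

x(t) = 2C_1e^(-2t)sin(5t) - C_1e^(-2t)cos(5t) - C_2e^(-2t)sin(5t) - 2C_2e^(-2t)cos(5t), z(t) = 3C_1e^(-2t)sin(5t) - C_1e^(-2t)cos(5t) - C_2e^(-2t)sin(5t) - 3C_2e^(-2t)cos(5t)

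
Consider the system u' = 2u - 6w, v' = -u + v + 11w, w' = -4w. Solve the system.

u(t) = K_1e^(2t) + K_3e^(-4t), v(t) = -K_1e^(2t) + K_2e^(t) - 2K_3e^(-4t), w(t) = K_3e^(-4t)

Coefficient matrix A = [[2, 0, -6], [-1, 1, 11], [0, 0, -4]].
det(A - λI) = 0 gives eigenvalues λ = 2, 1, -4.
For λ=2: eigenvector (1,-1,0).
For λ=1: eigenvector (0,1,0).
For λ=-4: eigenvector (1,-2,1).
General solution: K_1e^(2t)(1,-1,0) + K_2e^(t)(0,1,0) + K_3e^(-4t)(1,-2,1).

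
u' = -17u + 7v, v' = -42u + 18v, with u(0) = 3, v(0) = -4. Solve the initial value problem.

u(t) = -10e^(4t) + 13e^(-3t), v(t) = -30e^(4t) + 26e^(-3t)

Coefficient matrix A = [[-17, 7], [-42, 18]].
Characteristic polynomial det(A - λI) = λ^2 - λ - 12 = 0.
Eigenvalues λ = 4, -3.
For λ=4: (A-λI) row 1 is [-21, 7], so an eigenvector is (-1, -3).
For λ=-3: (A-λI) row 1 is [-14, 7], so an eigenvector is (-1, -2).
General solution: C_1e^(4t)(-1,-3) + C_2e^(-3t)(-1,-2).
Applying u(0)=3, v(0)=-4 gives C_1=10, C_2=-13.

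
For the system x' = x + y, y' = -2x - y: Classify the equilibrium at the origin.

center

A = [[1,1],[-2,-1]]; det(A-λI) = λ^2 + 1.
λ = 0 ± i: zero real part.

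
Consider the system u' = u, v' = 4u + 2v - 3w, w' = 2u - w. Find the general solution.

Coefficient matrix A = [[1, 0, 0], [4, 2, -3], [2, 0, -1]].
det(A - λI) = 0 gives eigenvalues λ = -1, 2, 1.
For λ=-1: eigenvector (0,1,1).
For λ=2: eigenvector (0,1,0).
For λ=1: eigenvector (1,-1,1).
General solution: c_1e^(-t)(0,1,1) + c_2e^(2t)(0,1,0) + c_3e^(t)(1,-1,1).

u(t) = c_3e^(t), v(t) = c_1e^(-t) + c_2e^(2t) - c_3e^(t), w(t) = c_1e^(-t) + c_3e^(t)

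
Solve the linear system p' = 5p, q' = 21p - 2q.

p(t) = -C_2e^(5t), q(t) = -C_1e^(-2t) - 3C_2e^(5t)

Coefficient matrix A = [[5, 0], [21, -2]].
Characteristic polynomial det(A - λI) = λ^2 - 3λ - 10 = 0.
Eigenvalues λ = -2, 5.
For λ=-2: (A-λI) row 1 is [7, 0], so an eigenvector is (0, -1).
For λ=5: (A-λI) row 2 is [21, -7], so an eigenvector is (-1, -3).
General solution: C_1e^(-2t)(0,-1) + C_2e^(5t)(-1,-3).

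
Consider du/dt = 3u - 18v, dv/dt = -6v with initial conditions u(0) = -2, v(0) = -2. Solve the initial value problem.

Coefficient matrix A = [[3, -18], [0, -6]].
Characteristic polynomial det(A - λI) = λ^2 + 3λ - 18 = 0.
Eigenvalues λ = -6, 3.
For λ=-6: (A-λI) row 1 is [9, -18], so an eigenvector is (2, 1).
For λ=3: (A-λI) row 1 is [0, -18], so an eigenvector is (-1, 0).
General solution: C_1e^(-6t)(2,1) + C_2e^(3t)(-1,0).
Applying u(0)=-2, v(0)=-2 gives C_1=-2, C_2=-2.

u(t) = 2e^(3t) - 4e^(-6t), v(t) = -2e^(-6t)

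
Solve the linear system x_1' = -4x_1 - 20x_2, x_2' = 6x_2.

Coefficient matrix A = [[-4, -20], [0, 6]].
Characteristic polynomial det(A - λI) = λ^2 - 2λ - 24 = 0.
Eigenvalues λ = -4, 6.
For λ=-4: (A-λI) row 1 is [0, -20], so an eigenvector is (1, 0).
For λ=6: (A-λI) row 1 is [-10, -20], so an eigenvector is (2, -1).
General solution: c_1e^(-4t)(1,0) + c_2e^(6t)(2,-1).

x_1(t) = c_1e^(-4t) + 2c_2e^(6t), x_2(t) = -c_2e^(6t)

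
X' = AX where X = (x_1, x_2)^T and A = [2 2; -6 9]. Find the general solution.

Coefficient matrix A = [[2, 2], [-6, 9]].
Characteristic polynomial det(A - λI) = λ^2 - 11λ + 30 = 0.
Eigenvalues λ = 5, 6.
For λ=5: (A-λI) row 1 is [-3, 2], so an eigenvector is (-2, -3).
For λ=6: (A-λI) row 1 is [-4, 2], so an eigenvector is (1, 2).
General solution: c_1e^(5t)(-2,-3) + c_2e^(6t)(1,2).

x_1(t) = -2c_1e^(5t) + c_2e^(6t), x_2(t) = -3c_1e^(5t) + 2c_2e^(6t)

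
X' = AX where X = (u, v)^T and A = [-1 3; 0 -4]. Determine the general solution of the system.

u(t) = C_1e^(-4t) - C_2e^(-t), v(t) = -C_1e^(-4t)

Coefficient matrix A = [[-1, 3], [0, -4]].
Characteristic polynomial det(A - λI) = λ^2 + 5λ + 4 = 0.
Eigenvalues λ = -4, -1.
For λ=-4: (A-λI) row 1 is [3, 3], so an eigenvector is (1, -1).
For λ=-1: (A-λI) row 1 is [0, 3], so an eigenvector is (-1, 0).
General solution: C_1e^(-4t)(1,-1) + C_2e^(-t)(-1,0).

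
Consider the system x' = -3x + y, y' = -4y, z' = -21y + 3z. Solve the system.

x(t) = C_1e^(-3t) - C_2e^(-4t), y(t) = C_2e^(-4t), z(t) = 3C_2e^(-4t) + C_3e^(3t)

Coefficient matrix A = [[-3, 1, 0], [0, -4, 0], [0, -21, 3]].
det(A - λI) = 0 gives eigenvalues λ = -3, -4, 3.
For λ=-3: eigenvector (1,0,0).
For λ=-4: eigenvector (-1,1,3).
For λ=3: eigenvector (0,0,1).
General solution: C_1e^(-3t)(1,0,0) + C_2e^(-4t)(-1,1,3) + C_3e^(3t)(0,0,1).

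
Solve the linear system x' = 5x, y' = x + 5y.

Coefficient matrix A = [[5, 0], [1, 5]].
Characteristic polynomial det(A - λI) = λ^2 - 10λ + 25 = 0.
Single eigenvalue λ = 5 with algebraic multiplicity 2.
Eigenvector v = (0,-1); generalized eigenvector w with (A-λI)w=v is (-1,1).
General solution: e^(5t)[c_1·v + c_2·(t·v + w)].

x(t) = -c_2e^(5t), y(t) = -c_1e^(5t) - c_2te^(5t) + c_2e^(5t)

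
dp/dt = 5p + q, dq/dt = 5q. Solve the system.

p(t) = C_1e^(5t) + C_2te^(5t) - 2C_2e^(5t), q(t) = C_2e^(5t)

Coefficient matrix A = [[5, 1], [0, 5]].
Characteristic polynomial det(A - λI) = λ^2 - 10λ + 25 = 0.
Single eigenvalue λ = 5 with algebraic multiplicity 2.
Eigenvector v = (1,0); generalized eigenvector w with (A-λI)w=v is (-2,1).
General solution: e^(5t)[C_1·v + C_2·(t·v + w)].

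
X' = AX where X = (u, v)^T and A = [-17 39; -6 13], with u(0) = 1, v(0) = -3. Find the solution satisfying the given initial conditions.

u(t) = -44e^(-2t)sin(3t) + e^(-2t)cos(3t), v(t) = -17e^(-2t)sin(3t) - 3e^(-2t)cos(3t)

Coefficient matrix A = [[-17, 39], [-6, 13]].
Characteristic polynomial det(A - λI) = λ^2 + 4λ + 13 = 0.
Eigenvalues λ = -2 ± 3i (complex conjugate pair).
For λ=-2+3i: an eigenvector is (2,1) - i(3,1) = (2 - 3i, 1 - i).
A real fundamental pair from Re and Im of e^((-2+3i)t)v: X_1 = e^(-2t)(cos(3t)·(2,1) + sin(3t)·(3,1)), X_2 = e^(-2t)(sin(3t)·(2,1) - cos(3t)·(3,1)).
General solution: K_1X_1 + K_2X_2.
Applying u(0)=1, v(0)=-3 gives K_1=-10, K_2=-7.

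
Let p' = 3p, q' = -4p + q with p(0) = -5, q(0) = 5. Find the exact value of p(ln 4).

A = [[3,0],[-4,1]]; eigenvalues λ = 3, 1.
Eigenvectors: (-1,2) for λ=3, (0,-1) for λ=1.
From the initial condition, c_1 = 5, c_2 = 5.
p(ln 4) = (5)(4^3)(-1) + (5)(4^1)(0) = -320.

-320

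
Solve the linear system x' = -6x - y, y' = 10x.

Coefficient matrix A = [[-6, -1], [10, 0]].
Characteristic polynomial det(A - λI) = λ^2 + 6λ + 10 = 0.
Eigenvalues λ = -3 ± i (complex conjugate pair).
For λ=-3+i: an eigenvector is (0,1) - i(-1,3) = (0 + i, 1 - 3i).
A real fundamental pair from Re and Im of e^((-3+i)t)v: X_1 = e^(-3t)(cos(t)·(0,1) + sin(t)·(-1,3)), X_2 = e^(-3t)(sin(t)·(0,1) - cos(t)·(-1,3)).
General solution: c_1X_1 + c_2X_2.

x(t) = -c_1e^(-3t)sin(t) + c_2e^(-3t)cos(t), y(t) = 3c_1e^(-3t)sin(t) + c_1e^(-3t)cos(t) + c_2e^(-3t)sin(t) - 3c_2e^(-3t)cos(t)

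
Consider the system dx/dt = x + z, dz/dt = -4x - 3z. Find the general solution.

x(t) = -K_1e^(-t) - K_2te^(-t) + K_2e^(-t), z(t) = 2K_1e^(-t) + 2K_2te^(-t) - 3K_2e^(-t)

Coefficient matrix A = [[1, 1], [-4, -3]].
Characteristic polynomial det(A - λI) = λ^2 + 2λ + 1 = 0.
Single eigenvalue λ = -1 with algebraic multiplicity 2.
Eigenvector v = (-1,2); generalized eigenvector w with (A-λI)w=v is (1,-3).
General solution: e^(-t)[K_1·v + K_2·(t·v + w)].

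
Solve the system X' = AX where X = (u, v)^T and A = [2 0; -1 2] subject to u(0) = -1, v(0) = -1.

u(t) = -e^(2t), v(t) = te^(2t) - e^(2t)

Coefficient matrix A = [[2, 0], [-1, 2]].
Characteristic polynomial det(A - λI) = λ^2 - 4λ + 4 = 0.
Single eigenvalue λ = 2 with algebraic multiplicity 2.
Eigenvector v = (0,1); generalized eigenvector w with (A-λI)w=v is (-1,-3).
General solution: e^(2t)[K_1·v + K_2·(t·v + w)].
Applying u(0)=-1, v(0)=-1 gives K_1=2, K_2=1.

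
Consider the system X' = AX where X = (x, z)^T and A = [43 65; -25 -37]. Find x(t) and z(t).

Coefficient matrix A = [[43, 65], [-25, -37]].
Characteristic polynomial det(A - λI) = λ^2 - 6λ + 34 = 0.
Eigenvalues λ = 3 ± 5i (complex conjugate pair).
For λ=3+5i: an eigenvector is (-2,1) - i(-3,2) = (-2 + 3i, 1 - 2i).
A real fundamental pair from Re and Im of e^((3+5i)t)v: X_1 = e^(3t)(cos(5t)·(-2,1) + sin(5t)·(-3,2)), X_2 = e^(3t)(sin(5t)·(-2,1) - cos(5t)·(-3,2)).
General solution: C_1X_1 + C_2X_2.

x(t) = -3C_1e^(3t)sin(5t) - 2C_1e^(3t)cos(5t) - 2C_2e^(3t)sin(5t) + 3C_2e^(3t)cos(5t), z(t) = 2C_1e^(3t)sin(5t) + C_1e^(3t)cos(5t) + C_2e^(3t)sin(5t) - 2C_2e^(3t)cos(5t)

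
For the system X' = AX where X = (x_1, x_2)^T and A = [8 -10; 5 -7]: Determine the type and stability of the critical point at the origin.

saddle

A = [[8,-10],[5,-7]]; det(A-λI) = λ^2 - λ - 6.
λ = -2, 3: opposite signs.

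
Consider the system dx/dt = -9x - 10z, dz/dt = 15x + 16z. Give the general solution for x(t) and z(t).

x(t) = -2C_1e^(6t) - C_2e^(t), z(t) = 3C_1e^(6t) + C_2e^(t)

Coefficient matrix A = [[-9, -10], [15, 16]].
Characteristic polynomial det(A - λI) = λ^2 - 7λ + 6 = 0.
Eigenvalues λ = 6, 1.
For λ=6: (A-λI) row 1 is [-15, -10], so an eigenvector is (-2, 3).
For λ=1: (A-λI) row 1 is [-10, -10], so an eigenvector is (-1, 1).
General solution: C_1e^(6t)(-2,3) + C_2e^(t)(-1,1).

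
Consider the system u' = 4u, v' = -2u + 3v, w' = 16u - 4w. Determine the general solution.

u(t) = C_2e^(4t), v(t) = C_1e^(3t) - 2C_2e^(4t), w(t) = 2C_2e^(4t) + C_3e^(-4t)

Coefficient matrix A = [[4, 0, 0], [-2, 3, 0], [16, 0, -4]].
det(A - λI) = 0 gives eigenvalues λ = 3, 4, -4.
For λ=3: eigenvector (0,1,0).
For λ=4: eigenvector (1,-2,2).
For λ=-4: eigenvector (0,0,1).
General solution: C_1e^(3t)(0,1,0) + C_2e^(4t)(1,-2,2) + C_3e^(-4t)(0,0,1).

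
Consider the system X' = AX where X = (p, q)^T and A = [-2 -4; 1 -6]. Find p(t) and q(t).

Coefficient matrix A = [[-2, -4], [1, -6]].
Characteristic polynomial det(A - λI) = λ^2 + 8λ + 16 = 0.
Single eigenvalue λ = -4 with algebraic multiplicity 2.
Eigenvector v = (-2,-1); generalized eigenvector w with (A-λI)w=v is (-3,-1).
General solution: e^(-4t)[c_1·v + c_2·(t·v + w)].

p(t) = -2c_1e^(-4t) - 2c_2te^(-4t) - 3c_2e^(-4t), q(t) = -c_1e^(-4t) - c_2te^(-4t) - c_2e^(-4t)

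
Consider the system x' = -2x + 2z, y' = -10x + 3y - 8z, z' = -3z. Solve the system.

Coefficient matrix A = [[-2, 0, 2], [-10, 3, -8], [0, 0, -3]].
det(A - λI) = 0 gives eigenvalues λ = -2, -3, 3.
For λ=-2: eigenvector (1,2,0).
For λ=-3: eigenvector (-2,-2,1).
For λ=3: eigenvector (0,1,0).
General solution: c_1e^(-2t)(1,2,0) + c_2e^(-3t)(-2,-2,1) + c_3e^(3t)(0,1,0).

x(t) = c_1e^(-2t) - 2c_2e^(-3t), y(t) = 2c_1e^(-2t) - 2c_2e^(-3t) + c_3e^(3t), z(t) = c_2e^(-3t)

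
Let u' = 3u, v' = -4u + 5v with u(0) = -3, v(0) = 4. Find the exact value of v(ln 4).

A = [[3,0],[-4,5]]; eigenvalues λ = 3, 5.
Eigenvectors: (-1,-2) for λ=3, (0,-1) for λ=5.
From the initial condition, c_1 = 3, c_2 = -10.
v(ln 4) = (3)(4^3)(-2) + (-10)(4^5)(-1) = 9856.

9856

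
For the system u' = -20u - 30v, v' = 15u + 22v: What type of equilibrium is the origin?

A = [[-20,-30],[15,22]]; det(A-λI) = λ^2 - 2λ + 10.
λ = 1 ± 3i: positive real part.

unstable spiral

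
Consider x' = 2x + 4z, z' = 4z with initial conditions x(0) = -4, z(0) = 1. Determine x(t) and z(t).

x(t) = 2e^(4t) - 6e^(2t), z(t) = e^(4t)

Coefficient matrix A = [[2, 4], [0, 4]].
Characteristic polynomial det(A - λI) = λ^2 - 6λ + 8 = 0.
Eigenvalues λ = 2, 4.
For λ=2: (A-λI) row 1 is [0, 4], so an eigenvector is (1, 0).
For λ=4: (A-λI) row 1 is [-2, 4], so an eigenvector is (2, 1).
General solution: c_1e^(2t)(1,0) + c_2e^(4t)(2,1).
Applying x(0)=-4, z(0)=1 gives c_1=-6, c_2=1.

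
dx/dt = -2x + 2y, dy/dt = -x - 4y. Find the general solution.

Coefficient matrix A = [[-2, 2], [-1, -4]].
Characteristic polynomial det(A - λI) = λ^2 + 6λ + 10 = 0.
Eigenvalues λ = -3 ± i (complex conjugate pair).
For λ=-3+i: an eigenvector is (1,-1) - i(-1,0) = (1 + i, -1).
A real fundamental pair from Re and Im of e^((-3+i)t)v: X_1 = e^(-3t)(cos(t)·(1,-1) + sin(t)·(-1,0)), X_2 = e^(-3t)(sin(t)·(1,-1) - cos(t)·(-1,0)).
General solution: K_1X_1 + K_2X_2.

x(t) = -K_1e^(-3t)sin(t) + K_1e^(-3t)cos(t) + K_2e^(-3t)sin(t) + K_2e^(-3t)cos(t), y(t) = -K_1e^(-3t)cos(t) - K_2e^(-3t)sin(t)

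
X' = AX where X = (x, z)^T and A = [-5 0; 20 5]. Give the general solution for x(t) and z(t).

x(t) = K_1e^(-5t), z(t) = -2K_1e^(-5t) + K_2e^(5t)

Coefficient matrix A = [[-5, 0], [20, 5]].
Characteristic polynomial det(A - λI) = λ^2 - 25 = 0.
Eigenvalues λ = -5, 5.
For λ=-5: (A-λI) row 2 is [20, 10], so an eigenvector is (1, -2).
For λ=5: (A-λI) row 1 is [-10, 0], so an eigenvector is (0, 1).
General solution: K_1e^(-5t)(1,-2) + K_2e^(5t)(0,1).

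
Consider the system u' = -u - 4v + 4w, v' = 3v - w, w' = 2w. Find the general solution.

Coefficient matrix A = [[-1, -4, 4], [0, 3, -1], [0, 0, 2]].
det(A - λI) = 0 gives eigenvalues λ = 3, -1, 2.
For λ=3: eigenvector (-1,1,0).
For λ=-1: eigenvector (1,0,0).
For λ=2: eigenvector (0,1,1).
General solution: c_1e^(3t)(-1,1,0) + c_2e^(-t)(1,0,0) + c_3e^(2t)(0,1,1).

u(t) = -c_1e^(3t) + c_2e^(-t), v(t) = c_1e^(3t) + c_3e^(2t), w(t) = c_3e^(2t)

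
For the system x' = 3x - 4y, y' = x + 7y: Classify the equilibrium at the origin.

A = [[3,-4],[1,7]]; det(A-λI) = λ^2 - 10λ + 25.
repeated λ = 5 with a single eigenvector.

unstable improper node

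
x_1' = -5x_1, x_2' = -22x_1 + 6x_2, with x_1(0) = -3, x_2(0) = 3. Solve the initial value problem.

x_1(t) = -3e^(-5t), x_2(t) = 9e^(6t) - 6e^(-5t)

Coefficient matrix A = [[-5, 0], [-22, 6]].
Characteristic polynomial det(A - λI) = λ^2 - λ - 30 = 0.
Eigenvalues λ = -5, 6.
For λ=-5: (A-λI) row 2 is [-22, 11], so an eigenvector is (-1, -2).
For λ=6: (A-λI) row 1 is [-11, 0], so an eigenvector is (0, -1).
General solution: K_1e^(-5t)(-1,-2) + K_2e^(6t)(0,-1).
Applying x_1(0)=-3, x_2(0)=3 gives K_1=3, K_2=-9.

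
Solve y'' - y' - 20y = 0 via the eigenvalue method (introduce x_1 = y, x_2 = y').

y(t) = K_1e^(-4t) + K_2e^(5t)

Let x_1 = y, x_2 = y'. Then x_1' = x_2 and x_2' = 20x_1 + x_2.
A = [[0,1],[20,1]]; det(A-λI) = λ^2 - λ - 20.
Eigenvalues λ = -4, 5 with eigenvectors (1,-4), (1,5).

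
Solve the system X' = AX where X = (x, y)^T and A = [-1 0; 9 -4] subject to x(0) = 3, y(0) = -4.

Coefficient matrix A = [[-1, 0], [9, -4]].
Characteristic polynomial det(A - λI) = λ^2 + 5λ + 4 = 0.
Eigenvalues λ = -4, -1.
For λ=-4: (A-λI) row 1 is [3, 0], so an eigenvector is (0, -1).
For λ=-1: (A-λI) row 2 is [9, -3], so an eigenvector is (1, 3).
General solution: c_1e^(-4t)(0,-1) + c_2e^(-t)(1,3).
Applying x(0)=3, y(0)=-4 gives c_1=13, c_2=3.

x(t) = 3e^(-t), y(t) = 9e^(-t) - 13e^(-4t)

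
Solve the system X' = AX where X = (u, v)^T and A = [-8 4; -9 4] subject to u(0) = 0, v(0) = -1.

u(t) = -4te^(-2t), v(t) = -6te^(-2t) - e^(-2t)

Coefficient matrix A = [[-8, 4], [-9, 4]].
Characteristic polynomial det(A - λI) = λ^2 + 4λ + 4 = 0.
Single eigenvalue λ = -2 with algebraic multiplicity 2.
Eigenvector v = (-2,-3); generalized eigenvector w with (A-λI)w=v is (1,1).
General solution: e^(-2t)[C_1·v + C_2·(t·v + w)].
Applying u(0)=0, v(0)=-1 gives C_1=1, C_2=2.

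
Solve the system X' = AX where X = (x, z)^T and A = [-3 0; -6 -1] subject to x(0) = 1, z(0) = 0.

x(t) = e^(-3t), z(t) = -3e^(-t) + 3e^(-3t)

Coefficient matrix A = [[-3, 0], [-6, -1]].
Characteristic polynomial det(A - λI) = λ^2 + 4λ + 3 = 0.
Eigenvalues λ = -1, -3.
For λ=-1: (A-λI) row 1 is [-2, 0], so an eigenvector is (0, 1).
For λ=-3: (A-λI) row 2 is [-6, 2], so an eigenvector is (1, 3).
General solution: C_1e^(-t)(0,1) + C_2e^(-3t)(1,3).
Applying x(0)=1, z(0)=0 gives C_1=-3, C_2=1.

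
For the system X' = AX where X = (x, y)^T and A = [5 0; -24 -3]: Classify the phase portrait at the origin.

A = [[5,0],[-24,-3]]; det(A-λI) = λ^2 - 2λ - 15.
λ = -3, 5: opposite signs.

saddle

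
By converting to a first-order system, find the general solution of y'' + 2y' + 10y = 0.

y(t) = c_1e^(-t)cos(3t) + c_2e^(-t)sin(3t)

Let x_1 = y, x_2 = y'. Then x_1' = x_2 and x_2' = -10x_1 - 2x_2.
A = [[0,1],[-10,-2]]; det(A-λI) = λ^2 + 2λ + 10.
Eigenvalues λ = -1 ± 3i.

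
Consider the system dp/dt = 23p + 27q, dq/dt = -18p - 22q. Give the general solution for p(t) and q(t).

Coefficient matrix A = [[23, 27], [-18, -22]].
Characteristic polynomial det(A - λI) = λ^2 - λ - 20 = 0.
Eigenvalues λ = 5, -4.
For λ=5: (A-λI) row 1 is [18, 27], so an eigenvector is (3, -2).
For λ=-4: (A-λI) row 1 is [27, 27], so an eigenvector is (-1, 1).
General solution: C_1e^(5t)(3,-2) + C_2e^(-4t)(-1,1).

p(t) = 3C_1e^(5t) - C_2e^(-4t), q(t) = -2C_1e^(5t) + C_2e^(-4t)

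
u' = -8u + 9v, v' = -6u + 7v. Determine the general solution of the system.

u(t) = 3K_1e^(-2t) - K_2e^(t), v(t) = 2K_1e^(-2t) - K_2e^(t)

Coefficient matrix A = [[-8, 9], [-6, 7]].
Characteristic polynomial det(A - λI) = λ^2 + λ - 2 = 0.
Eigenvalues λ = -2, 1.
For λ=-2: (A-λI) row 1 is [-6, 9], so an eigenvector is (3, 2).
For λ=1: (A-λI) row 1 is [-9, 9], so an eigenvector is (-1, -1).
General solution: K_1e^(-2t)(3,2) + K_2e^(t)(-1,-1).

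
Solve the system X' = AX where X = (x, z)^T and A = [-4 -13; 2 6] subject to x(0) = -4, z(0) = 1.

x(t) = 7e^(t)sin(t) - 4e^(t)cos(t), z(t) = -3e^(t)sin(t) + e^(t)cos(t)

Coefficient matrix A = [[-4, -13], [2, 6]].
Characteristic polynomial det(A - λI) = λ^2 - 2λ + 2 = 0.
Eigenvalues λ = 1 ± i (complex conjugate pair).
For λ=1+i: an eigenvector is (2,-1) - i(3,-1) = (2 - 3i, -1 + i).
A real fundamental pair from Re and Im of e^((1+i)t)v: X_1 = e^(t)(cos(t)·(2,-1) + sin(t)·(3,-1)), X_2 = e^(t)(sin(t)·(2,-1) - cos(t)·(3,-1)).
General solution: K_1X_1 + K_2X_2.
Applying x(0)=-4, z(0)=1 gives K_1=1, K_2=2.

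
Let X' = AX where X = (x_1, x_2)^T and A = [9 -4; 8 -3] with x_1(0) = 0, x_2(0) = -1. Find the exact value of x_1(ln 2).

A = [[9,-4],[8,-3]]; eigenvalues λ = 5, 1.
Eigenvectors: (-1,-1) for λ=5, (1,2) for λ=1.
From the initial condition, c_1 = -1, c_2 = -1.
x_1(ln 2) = (-1)(2^5)(-1) + (-1)(2^1)(1) = 30.

30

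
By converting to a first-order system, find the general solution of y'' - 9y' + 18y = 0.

y(t) = K_1e^(3t) + K_2e^(6t)

Let x_1 = y, x_2 = y'. Then x_1' = x_2 and x_2' = -18x_1 + 9x_2.
A = [[0,1],[-18,9]]; det(A-λI) = λ^2 - 9λ + 18.
Eigenvalues λ = 3, 6 with eigenvectors (1,3), (1,6).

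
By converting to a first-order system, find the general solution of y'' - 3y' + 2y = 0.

Let x_1 = y, x_2 = y'. Then x_1' = x_2 and x_2' = -2x_1 + 3x_2.
A = [[0,1],[-2,3]]; det(A-λI) = λ^2 - 3λ + 2.
Eigenvalues λ = 2, 1 with eigenvectors (1,2), (1,1).

y(t) = c_1e^(2t) + c_2e^(t)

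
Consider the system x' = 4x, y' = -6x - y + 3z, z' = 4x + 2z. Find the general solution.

Coefficient matrix A = [[4, 0, 0], [-6, -1, 3], [4, 0, 2]].
det(A - λI) = 0 gives eigenvalues λ = 2, -1, 4.
For λ=2: eigenvector (0,1,1).
For λ=-1: eigenvector (0,1,0).
For λ=4: eigenvector (1,0,2).
General solution: C_1e^(2t)(0,1,1) + C_2e^(-t)(0,1,0) + C_3e^(4t)(1,0,2).

x(t) = C_3e^(4t), y(t) = C_1e^(2t) + C_2e^(-t), z(t) = C_1e^(2t) + 2C_3e^(4t)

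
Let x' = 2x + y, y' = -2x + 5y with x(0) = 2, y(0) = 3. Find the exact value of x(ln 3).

A = [[2,1],[-2,5]]; eigenvalues λ = 3, 4.
Eigenvectors: (1,1) for λ=3, (-1,-2) for λ=4.
From the initial condition, c_1 = 1, c_2 = -1.
x(ln 3) = (1)(3^3)(1) + (-1)(3^4)(-1) = 108.

108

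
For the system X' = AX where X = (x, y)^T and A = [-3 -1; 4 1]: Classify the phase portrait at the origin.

stable improper node

A = [[-3,-1],[4,1]]; det(A-λI) = λ^2 + 2λ + 1.
repeated λ = -1 with a single eigenvector.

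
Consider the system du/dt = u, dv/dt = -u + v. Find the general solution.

Coefficient matrix A = [[1, 0], [-1, 1]].
Characteristic polynomial det(A - λI) = λ^2 - 2λ + 1 = 0.
Single eigenvalue λ = 1 with algebraic multiplicity 2.
Eigenvector v = (0,-1); generalized eigenvector w with (A-λI)w=v is (1,2).
General solution: e^(t)[K_1·v + K_2·(t·v + w)].

u(t) = K_2e^(t), v(t) = -K_1e^(t) - K_2te^(t) + 2K_2e^(t)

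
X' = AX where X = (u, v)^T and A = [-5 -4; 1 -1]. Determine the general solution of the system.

u(t) = 2C_1e^(-3t) + 2C_2te^(-3t) - 3C_2e^(-3t), v(t) = -C_1e^(-3t) - C_2te^(-3t) + C_2e^(-3t)

Coefficient matrix A = [[-5, -4], [1, -1]].
Characteristic polynomial det(A - λI) = λ^2 + 6λ + 9 = 0.
Single eigenvalue λ = -3 with algebraic multiplicity 2.
Eigenvector v = (2,-1); generalized eigenvector w with (A-λI)w=v is (-3,1).
General solution: e^(-3t)[C_1·v + C_2·(t·v + w)].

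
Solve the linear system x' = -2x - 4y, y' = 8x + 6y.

x(t) = -C_1e^(2t)sin(4t) + C_2e^(2t)cos(4t), y(t) = C_1e^(2t)sin(4t) + C_1e^(2t)cos(4t) + C_2e^(2t)sin(4t) - C_2e^(2t)cos(4t)

Coefficient matrix A = [[-2, -4], [8, 6]].
Characteristic polynomial det(A - λI) = λ^2 - 4λ + 20 = 0.
Eigenvalues λ = 2 ± 4i (complex conjugate pair).
For λ=2+4i: an eigenvector is (0,1) - i(-1,1) = (0 + i, 1 - i).
A real fundamental pair from Re and Im of e^((2+4i)t)v: X_1 = e^(2t)(cos(4t)·(0,1) + sin(4t)·(-1,1)), X_2 = e^(2t)(sin(4t)·(0,1) - cos(4t)·(-1,1)).
General solution: C_1X_1 + C_2X_2.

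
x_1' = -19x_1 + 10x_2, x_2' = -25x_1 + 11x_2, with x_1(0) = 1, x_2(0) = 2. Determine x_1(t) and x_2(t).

x_1(t) = e^(-4t)sin(5t) + e^(-4t)cos(5t), x_2(t) = e^(-4t)sin(5t) + 2e^(-4t)cos(5t)

Coefficient matrix A = [[-19, 10], [-25, 11]].
Characteristic polynomial det(A - λI) = λ^2 + 8λ + 41 = 0.
Eigenvalues λ = -4 ± 5i (complex conjugate pair).
For λ=-4+5i: an eigenvector is (1,2) - i(1,1) = (1 - i, 2 - i).
A real fundamental pair from Re and Im of e^((-4+5i)t)v: X_1 = e^(-4t)(cos(5t)·(1,2) + sin(5t)·(1,1)), X_2 = e^(-4t)(sin(5t)·(1,2) - cos(5t)·(1,1)).
General solution: c_1X_1 + c_2X_2.
Applying x_1(0)=1, x_2(0)=2 gives c_1=1, c_2=0.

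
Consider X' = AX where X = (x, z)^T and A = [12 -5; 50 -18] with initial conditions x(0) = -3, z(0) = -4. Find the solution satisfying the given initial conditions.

Coefficient matrix A = [[12, -5], [50, -18]].
Characteristic polynomial det(A - λI) = λ^2 + 6λ + 34 = 0.
Eigenvalues λ = -3 ± 5i (complex conjugate pair).
For λ=-3+5i: an eigenvector is (1,3) - i(0,1) = (1, 3 - i).
A real fundamental pair from Re and Im of e^((-3+5i)t)v: X_1 = e^(-3t)(cos(5t)·(1,3) + sin(5t)·(0,1)), X_2 = e^(-3t)(sin(5t)·(1,3) - cos(5t)·(0,1)).
General solution: C_1X_1 + C_2X_2.
Applying x(0)=-3, z(0)=-4 gives C_1=-3, C_2=-5.

x(t) = -5e^(-3t)sin(5t) - 3e^(-3t)cos(5t), z(t) = -18e^(-3t)sin(5t) - 4e^(-3t)cos(5t)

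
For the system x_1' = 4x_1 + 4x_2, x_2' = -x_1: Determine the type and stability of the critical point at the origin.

unstable improper node

A = [[4,4],[-1,0]]; det(A-λI) = λ^2 - 4λ + 4.
repeated λ = 2 with a single eigenvector.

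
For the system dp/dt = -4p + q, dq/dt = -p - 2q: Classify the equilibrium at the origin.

stable improper node

A = [[-4,1],[-1,-2]]; det(A-λI) = λ^2 + 6λ + 9.
repeated λ = -3 with a single eigenvector.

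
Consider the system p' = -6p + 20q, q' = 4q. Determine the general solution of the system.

p(t) = 2K_1e^(4t) + K_2e^(-6t), q(t) = K_1e^(4t)

Coefficient matrix A = [[-6, 20], [0, 4]].
Characteristic polynomial det(A - λI) = λ^2 + 2λ - 24 = 0.
Eigenvalues λ = 4, -6.
For λ=4: (A-λI) row 1 is [-10, 20], so an eigenvector is (2, 1).
For λ=-6: (A-λI) row 1 is [0, 20], so an eigenvector is (1, 0).
General solution: K_1e^(4t)(2,1) + K_2e^(-6t)(1,0).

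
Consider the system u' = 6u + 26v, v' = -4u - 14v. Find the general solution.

u(t) = 2c_1e^(-4t)sin(2t) + 3c_1e^(-4t)cos(2t) + 3c_2e^(-4t)sin(2t) - 2c_2e^(-4t)cos(2t), v(t) = -c_1e^(-4t)sin(2t) - c_1e^(-4t)cos(2t) - c_2e^(-4t)sin(2t) + c_2e^(-4t)cos(2t)

Coefficient matrix A = [[6, 26], [-4, -14]].
Characteristic polynomial det(A - λI) = λ^2 + 8λ + 20 = 0.
Eigenvalues λ = -4 ± 2i (complex conjugate pair).
For λ=-4+2i: an eigenvector is (3,-1) - i(2,-1) = (3 - 2i, -1 + i).
A real fundamental pair from Re and Im of e^((-4+2i)t)v: X_1 = e^(-4t)(cos(2t)·(3,-1) + sin(2t)·(2,-1)), X_2 = e^(-4t)(sin(2t)·(3,-1) - cos(2t)·(2,-1)).
General solution: c_1X_1 + c_2X_2.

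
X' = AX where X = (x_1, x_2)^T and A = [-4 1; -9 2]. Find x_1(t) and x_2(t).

Coefficient matrix A = [[-4, 1], [-9, 2]].
Characteristic polynomial det(A - λI) = λ^2 + 2λ + 1 = 0.
Single eigenvalue λ = -1 with algebraic multiplicity 2.
Eigenvector v = (1,3); generalized eigenvector w with (A-λI)w=v is (-1,-2).
General solution: e^(-t)[c_1·v + c_2·(t·v + w)].

x_1(t) = c_1e^(-t) + c_2te^(-t) - c_2e^(-t), x_2(t) = 3c_1e^(-t) + 3c_2te^(-t) - 2c_2e^(-t)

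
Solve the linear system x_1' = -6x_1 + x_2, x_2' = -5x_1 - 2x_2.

Coefficient matrix A = [[-6, 1], [-5, -2]].
Characteristic polynomial det(A - λI) = λ^2 + 8λ + 17 = 0.
Eigenvalues λ = -4 ± i (complex conjugate pair).
For λ=-4+i: an eigenvector is (1,2) - i(0,-1) = (1, 2 + i).
A real fundamental pair from Re and Im of e^((-4+i)t)v: X_1 = e^(-4t)(cos(t)·(1,2) + sin(t)·(0,-1)), X_2 = e^(-4t)(sin(t)·(1,2) - cos(t)·(0,-1)).
General solution: C_1X_1 + C_2X_2.

x_1(t) = C_1e^(-4t)cos(t) + C_2e^(-4t)sin(t), x_2(t) = -C_1e^(-4t)sin(t) + 2C_1e^(-4t)cos(t) + 2C_2e^(-4t)sin(t) + C_2e^(-4t)cos(t)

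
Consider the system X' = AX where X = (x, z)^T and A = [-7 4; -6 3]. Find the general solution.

Coefficient matrix A = [[-7, 4], [-6, 3]].
Characteristic polynomial det(A - λI) = λ^2 + 4λ + 3 = 0.
Eigenvalues λ = -1, -3.
For λ=-1: (A-λI) row 1 is [-6, 4], so an eigenvector is (-2, -3).
For λ=-3: (A-λI) row 1 is [-4, 4], so an eigenvector is (1, 1).
General solution: c_1e^(-t)(-2,-3) + c_2e^(-3t)(1,1).

x(t) = -2c_1e^(-t) + c_2e^(-3t), z(t) = -3c_1e^(-t) + c_2e^(-3t)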